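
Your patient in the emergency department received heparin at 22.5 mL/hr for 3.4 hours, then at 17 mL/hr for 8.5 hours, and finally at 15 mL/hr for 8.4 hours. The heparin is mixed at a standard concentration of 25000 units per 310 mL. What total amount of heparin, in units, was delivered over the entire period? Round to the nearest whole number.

27984 units

Concentration = 25000 units ÷ 310 mL = 80.64516 units/mL
Stage 1: 22.5 mL/hr × 3.4 hr = 76.5 mL → 76.5 mL × 80.64516 units/mL = 6169.355 units
Stage 2: 17 mL/hr × 8.5 hr = 144.5 mL → 144.5 mL × 80.64516 units/mL = 11653.23 units
Stage 3: 15 mL/hr × 8.4 hr = 126 mL → 126 mL × 80.64516 units/mL = 10161.29 units
Total = 6169.355 + 11653.23 + 10161.29 = 27983.87 units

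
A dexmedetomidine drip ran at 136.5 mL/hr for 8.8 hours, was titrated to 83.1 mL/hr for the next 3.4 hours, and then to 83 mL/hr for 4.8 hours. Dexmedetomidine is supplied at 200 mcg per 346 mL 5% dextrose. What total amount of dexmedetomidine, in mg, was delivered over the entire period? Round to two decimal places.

1.09 mg

Concentration = 200 mcg ÷ 346 mL = 0.5780347 mcg/mL
Stage 1: 136.5 mL/hr × 8.8 hr = 1201.2 mL → 1201.2 mL × 0.5780347 mcg/mL = 694.3353 mcg
Stage 2: 83.1 mL/hr × 3.4 hr = 282.54 mL → 282.54 mL × 0.5780347 mcg/mL = 163.3179 mcg
Stage 3: 83 mL/hr × 4.8 hr = 398.4 mL → 398.4 mL × 0.5780347 mcg/mL = 230.289 mcg
Total = 694.3353 + 163.3179 + 230.289 = 1087.942 mcg = 1.087942 mg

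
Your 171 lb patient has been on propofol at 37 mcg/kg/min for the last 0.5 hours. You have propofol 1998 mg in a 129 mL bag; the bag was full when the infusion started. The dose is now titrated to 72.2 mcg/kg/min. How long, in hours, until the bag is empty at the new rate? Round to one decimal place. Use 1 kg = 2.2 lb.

Initial rate:
Weight = 171 lb ÷ 2.2 lb/kg = 77.72727 kg
Dose = 37 mcg/kg/min × 77.72727 kg = 2875.909 mcg/min
2875.909 mcg/min × 60 min/hr = 172554.5 mcg/hr
Concentration = 1998 mg ÷ 129 mL = 15.48837 mg/mL = 15488.37 mcg/mL
Rate = 172554.5 mcg/hr ÷ 15488.37 mcg/mL = 11.14091 mL/hr
Volume infused so far = 11.14091 mL/hr × 0.5 hr = 5.570455 mL
Volume remaining = 129 − 5.570455 = 123.4295 mL
New rate:
Dose = 72.2 mcg/kg/min × 77.72727 kg = 5611.909 mcg/min
5611.909 mcg/min × 60 min/hr = 336714.5 mcg/hr
Rate = 336714.5 mcg/hr ÷ 15488.37 mcg/mL = 21.73983 mL/hr
Time remaining = 123.4295 mL ÷ 21.73983 mL/hr = 5.677577 hr

5.7 hours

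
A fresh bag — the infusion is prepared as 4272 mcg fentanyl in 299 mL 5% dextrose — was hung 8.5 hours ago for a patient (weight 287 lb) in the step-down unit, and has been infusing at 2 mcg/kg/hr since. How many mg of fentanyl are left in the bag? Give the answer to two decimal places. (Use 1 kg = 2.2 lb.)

Weight = 287 lb ÷ 2.2 lb/kg = 130.4545 kg
Dose = 2 mcg/kg/hr × 130.4545 kg = 260.9091 mcg/hr
Concentration = 4272 mcg ÷ 299 mL = 14.28763 mcg/mL
Rate = 260.9091 mcg/hr ÷ 14.28763 mcg/mL = 18.26119 mL/hr
Volume infused = 18.26119 mL/hr × 8.5 hr = 155.2201 mL
Volume remaining = 299 − 155.2201 = 143.7799 mL
Drug remaining = 143.7799 mL × 14.28763 mcg/mL = 2054.273 mcg = 2.054273 mg

2.05 mg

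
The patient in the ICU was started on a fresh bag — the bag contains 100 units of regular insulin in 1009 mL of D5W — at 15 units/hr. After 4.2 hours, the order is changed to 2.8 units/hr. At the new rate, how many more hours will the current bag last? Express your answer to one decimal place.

Initial rate:
Concentration = 100 units ÷ 1009 mL = 0.09910803 units/mL
Rate = 15 units/hr ÷ 0.09910803 units/mL = 151.35 mL/hr
Volume infused so far = 151.35 mL/hr × 4.2 hr = 635.67 mL
Volume remaining = 1009 − 635.67 = 373.33 mL
New rate:
Rate = 2.8 units/hr ÷ 0.09910803 units/mL = 28.252 mL/hr
Time remaining = 373.33 mL ÷ 28.252 mL/hr = 13.21429 hr

13.2 hours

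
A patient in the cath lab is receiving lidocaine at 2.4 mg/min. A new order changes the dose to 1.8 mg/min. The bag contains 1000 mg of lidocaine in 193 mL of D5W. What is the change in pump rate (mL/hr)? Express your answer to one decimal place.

At the current dose:
2.4 mg/min × 60 min/hr = 144 mg/hr
Concentration = 1000 mg ÷ 193 mL = 5.181347 mg/mL
Rate = 144 mg/hr ÷ 5.181347 mg/mL = 27.792 mL/hr
At the new dose:
1.8 mg/min × 60 min/hr = 108 mg/hr
Rate = 108 mg/hr ÷ 5.181347 mg/mL = 20.844 mL/hr
Change = 20.844 − 27.792 = -6.948 mL/hr → 6.948 mL/hr decrease

6.9 mL/hr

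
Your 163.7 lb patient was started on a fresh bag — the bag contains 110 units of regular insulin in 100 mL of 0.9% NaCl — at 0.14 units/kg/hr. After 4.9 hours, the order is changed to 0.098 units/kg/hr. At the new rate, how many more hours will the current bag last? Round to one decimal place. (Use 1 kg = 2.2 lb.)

Initial rate:
Weight = 163.7 lb ÷ 2.2 lb/kg = 74.40909 kg
Dose = 0.14 units/kg/hr × 74.40909 kg = 10.41727 units/hr
Concentration = 110 units ÷ 100 mL = 1.1 units/mL
Rate = 10.41727 units/hr ÷ 1.1 units/mL = 9.470248 mL/hr
Volume infused so far = 9.470248 mL/hr × 4.9 hr = 46.40421 mL
Volume remaining = 100 − 46.40421 = 53.59579 mL
New rate:
Dose = 0.098 units/kg/hr × 74.40909 kg = 7.292091 units/hr
Rate = 7.292091 units/hr ÷ 1.1 units/mL = 6.629174 mL/hr
Time remaining = 53.59579 mL ÷ 6.629174 mL/hr = 8.084837 hr

8.1 hours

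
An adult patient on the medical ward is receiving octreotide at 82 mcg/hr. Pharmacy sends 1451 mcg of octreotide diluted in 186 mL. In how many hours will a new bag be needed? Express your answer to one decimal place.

Concentration = 1451 mcg ÷ 186 mL = 7.801075 mcg/mL
Rate = 82 mcg/hr ÷ 7.801075 mcg/mL = 10.51137 mL/hr
Duration = 186 mL ÷ 10.51137 mL/hr = 17.69512 hr

17.7 hours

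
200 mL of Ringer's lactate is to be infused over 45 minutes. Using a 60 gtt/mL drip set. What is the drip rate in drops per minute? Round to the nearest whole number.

200 mL ÷ (45 min) = 4.444444 mL/min
4.444444 mL/min × 60 gtt/mL = 266.6667 gtt/min

267 gtt/min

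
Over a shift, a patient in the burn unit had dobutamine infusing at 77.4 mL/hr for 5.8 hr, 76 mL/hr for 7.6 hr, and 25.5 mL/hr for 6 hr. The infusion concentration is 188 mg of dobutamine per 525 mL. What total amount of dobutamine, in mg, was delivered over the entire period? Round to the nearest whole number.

Concentration = 188 mg ÷ 525 mL = 0.3580952 mg/mL
Stage 1: 77.4 mL/hr × 5.8 hr = 448.92 mL → 448.92 mL × 0.3580952 mg/mL = 160.7561 mg
Stage 2: 76 mL/hr × 7.6 hr = 577.6 mL → 577.6 mL × 0.3580952 mg/mL = 206.8358 mg
Stage 3: 25.5 mL/hr × 6 hr = 153 mL → 153 mL × 0.3580952 mg/mL = 54.78857 mg
Total = 160.7561 + 206.8358 + 54.78857 = 422.3805 mg

422 mg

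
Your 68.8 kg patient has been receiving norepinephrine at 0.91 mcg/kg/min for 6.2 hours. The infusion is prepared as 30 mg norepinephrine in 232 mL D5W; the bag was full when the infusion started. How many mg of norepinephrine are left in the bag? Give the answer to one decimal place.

Dose = 0.91 mcg/kg/min × 68.8 kg = 62.608 mcg/min
62.608 mcg/min × 60 min/hr = 3756.48 mcg/hr
Concentration = 30 mg ÷ 232 mL = 0.1293103 mg/mL = 129.3103 mcg/mL
Rate = 3756.48 mcg/hr ÷ 129.3103 mcg/mL = 29.05011 mL/hr
Volume infused = 29.05011 mL/hr × 6.2 hr = 180.1107 mL
Volume remaining = 232 − 180.1107 = 51.88931 mL
Drug remaining = 51.88931 mL × 129.3103 mcg/mL = 6709.824 mcg = 6.709824 mg

6.7 mg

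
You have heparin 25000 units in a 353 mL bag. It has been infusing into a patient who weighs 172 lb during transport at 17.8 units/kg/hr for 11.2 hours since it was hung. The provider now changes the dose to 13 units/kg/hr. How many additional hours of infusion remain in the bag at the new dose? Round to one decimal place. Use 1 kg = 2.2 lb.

Initial rate:
Weight = 172 lb ÷ 2.2 lb/kg = 78.18182 kg
Dose = 17.8 units/kg/hr × 78.18182 kg = 1391.636 units/hr
Concentration = 25000 units ÷ 353 mL = 70.82153 units/mL
Rate = 1391.636 units/hr ÷ 70.82153 units/mL = 19.64991 mL/hr
Volume infused so far = 19.64991 mL/hr × 11.2 hr = 220.0789 mL
Volume remaining = 353 − 220.0789 = 132.9211 mL
New rate:
Dose = 13 units/kg/hr × 78.18182 kg = 1016.364 units/hr
Rate = 1016.364 units/hr ÷ 70.82153 units/mL = 14.35105 mL/hr
Time remaining = 132.9211 mL ÷ 14.35105 mL/hr = 9.262111 hr

9.3 hours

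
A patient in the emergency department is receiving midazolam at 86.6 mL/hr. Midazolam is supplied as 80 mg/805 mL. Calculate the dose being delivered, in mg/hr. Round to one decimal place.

Concentration = 80 mg ÷ 805 mL = 0.09937888 mg/mL
Drug rate = 86.6 mL/hr × 0.09937888 mg/mL = 8.606211 mg/hr

8.6 mg/hr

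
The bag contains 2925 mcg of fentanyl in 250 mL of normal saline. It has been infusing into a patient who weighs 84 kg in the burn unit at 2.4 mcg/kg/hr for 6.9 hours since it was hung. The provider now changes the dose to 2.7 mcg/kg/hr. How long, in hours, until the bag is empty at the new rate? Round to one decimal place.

6.8 hours

Initial rate:
Dose = 2.4 mcg/kg/hr × 84 kg = 201.6 mcg/hr
Concentration = 2925 mcg ÷ 250 mL = 11.7 mcg/mL
Rate = 201.6 mcg/hr ÷ 11.7 mcg/mL = 17.23077 mL/hr
Volume infused so far = 17.23077 mL/hr × 6.9 hr = 118.8923 mL
Volume remaining = 250 − 118.8923 = 131.1077 mL
New rate:
Dose = 2.7 mcg/kg/hr × 84 kg = 226.8 mcg/hr
Rate = 226.8 mcg/hr ÷ 11.7 mcg/mL = 19.38462 mL/hr
Time remaining = 131.1077 mL ÷ 19.38462 mL/hr = 6.763492 hr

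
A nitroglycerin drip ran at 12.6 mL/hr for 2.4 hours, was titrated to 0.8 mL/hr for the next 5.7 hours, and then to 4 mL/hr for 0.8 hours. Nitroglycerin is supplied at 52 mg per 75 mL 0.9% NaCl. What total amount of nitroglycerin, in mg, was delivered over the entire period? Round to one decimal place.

26.3 mg

Concentration = 52 mg ÷ 75 mL = 0.6933333 mg/mL
Stage 1: 12.6 mL/hr × 2.4 hr = 30.24 mL → 30.24 mL × 0.6933333 mg/mL = 20.9664 mg
Stage 2: 0.8 mL/hr × 5.7 hr = 4.56 mL → 4.56 mL × 0.6933333 mg/mL = 3.1616 mg
Stage 3: 4 mL/hr × 0.8 hr = 3.2 mL → 3.2 mL × 0.6933333 mg/mL = 2.218667 mg
Total = 20.9664 + 3.1616 + 2.218667 = 26.34667 mg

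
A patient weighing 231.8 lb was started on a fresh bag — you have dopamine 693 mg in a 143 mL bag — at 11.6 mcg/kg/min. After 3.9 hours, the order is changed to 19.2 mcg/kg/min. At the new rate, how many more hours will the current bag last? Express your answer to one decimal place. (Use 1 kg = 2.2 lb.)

3.4 hours

Initial rate:
Weight = 231.8 lb ÷ 2.2 lb/kg = 105.3636 kg
Dose = 11.6 mcg/kg/min × 105.3636 kg = 1222.218 mcg/min
1222.218 mcg/min × 60 min/hr = 73333.09 mcg/hr
Concentration = 693 mg ÷ 143 mL = 4.846154 mg/mL = 4846.154 mcg/mL
Rate = 73333.09 mcg/hr ÷ 4846.154 mcg/mL = 15.13223 mL/hr
Volume infused so far = 15.13223 mL/hr × 3.9 hr = 59.01568 mL
Volume remaining = 143 − 59.01568 = 83.98432 mL
New rate:
Dose = 19.2 mcg/kg/min × 105.3636 kg = 2022.982 mcg/min
2022.982 mcg/min × 60 min/hr = 121378.9 mcg/hr
Rate = 121378.9 mcg/hr ÷ 4846.154 mcg/mL = 25.04644 mL/hr
Time remaining = 83.98432 mL ÷ 25.04644 mL/hr = 3.353144 hr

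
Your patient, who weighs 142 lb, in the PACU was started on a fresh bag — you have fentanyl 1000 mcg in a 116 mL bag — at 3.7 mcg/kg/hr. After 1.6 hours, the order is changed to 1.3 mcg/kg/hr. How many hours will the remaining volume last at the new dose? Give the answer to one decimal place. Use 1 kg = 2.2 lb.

7.4 hours

Initial rate:
Weight = 142 lb ÷ 2.2 lb/kg = 64.54545 kg
Dose = 3.7 mcg/kg/hr × 64.54545 kg = 238.8182 mcg/hr
Concentration = 1000 mcg ÷ 116 mL = 8.62069 mcg/mL
Rate = 238.8182 mcg/hr ÷ 8.62069 mcg/mL = 27.70291 mL/hr
Volume infused so far = 27.70291 mL/hr × 1.6 hr = 44.32465 mL
Volume remaining = 116 − 44.32465 = 71.67535 mL
New rate:
Dose = 1.3 mcg/kg/hr × 64.54545 kg = 83.90909 mcg/hr
Rate = 83.90909 mcg/hr ÷ 8.62069 mcg/mL = 9.733455 mL/hr
Time remaining = 71.67535 mL ÷ 9.733455 mL/hr = 7.363814 hr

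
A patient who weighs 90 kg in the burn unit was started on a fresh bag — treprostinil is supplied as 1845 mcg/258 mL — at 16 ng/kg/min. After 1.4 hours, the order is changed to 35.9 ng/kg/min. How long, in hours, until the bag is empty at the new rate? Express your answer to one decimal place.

8.9 hours

Initial rate:
Dose = 16 ng/kg/min × 90 kg = 1440 ng/min
1440 ng/min × 60 min/hr = 86400 ng/hr
Concentration = 1845 mcg ÷ 258 mL = 7.151163 mcg/mL = 7151.163 ng/mL
Rate = 86400 ng/hr ÷ 7151.163 ng/mL = 12.08195 mL/hr
Volume infused so far = 12.08195 mL/hr × 1.4 hr = 16.91473 mL
Volume remaining = 258 − 16.91473 = 241.0853 mL
New rate:
Dose = 35.9 ng/kg/min × 90 kg = 3231 ng/min
3231 ng/min × 60 min/hr = 193860 ng/hr
Rate = 193860 ng/hr ÷ 7151.163 ng/mL = 27.10888 mL/hr
Time remaining = 241.0853 mL ÷ 27.10888 mL/hr = 8.893222 hr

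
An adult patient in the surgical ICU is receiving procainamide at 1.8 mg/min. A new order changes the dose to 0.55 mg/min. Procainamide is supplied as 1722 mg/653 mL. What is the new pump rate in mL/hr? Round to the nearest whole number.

13 mL/hr

0.55 mg/min × 60 min/hr = 33 mg/hr
Concentration = 1722 mg ÷ 653 mL = 2.63706 mg/mL
Rate = 33 mg/hr ÷ 2.63706 mg/mL = 12.51394 mL/hr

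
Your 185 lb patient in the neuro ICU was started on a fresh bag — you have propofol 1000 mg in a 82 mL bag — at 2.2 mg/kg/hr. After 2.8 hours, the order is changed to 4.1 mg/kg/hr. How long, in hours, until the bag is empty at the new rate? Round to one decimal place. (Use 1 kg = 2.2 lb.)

1.4 hours

Initial rate:
Weight = 185 lb ÷ 2.2 lb/kg = 84.09091 kg
Dose = 2.2 mg/kg/hr × 84.09091 kg = 185 mg/hr
Concentration = 1000 mg ÷ 82 mL = 12.19512 mg/mL
Rate = 185 mg/hr ÷ 12.19512 mg/mL = 15.17 mL/hr
Volume infused so far = 15.17 mL/hr × 2.8 hr = 42.476 mL
Volume remaining = 82 − 42.476 = 39.524 mL
New rate:
Dose = 4.1 mg/kg/hr × 84.09091 kg = 344.7727 mg/hr
Rate = 344.7727 mg/hr ÷ 12.19512 mg/mL = 28.27136 mL/hr
Time remaining = 39.524 mL ÷ 28.27136 mL/hr = 1.398022 hr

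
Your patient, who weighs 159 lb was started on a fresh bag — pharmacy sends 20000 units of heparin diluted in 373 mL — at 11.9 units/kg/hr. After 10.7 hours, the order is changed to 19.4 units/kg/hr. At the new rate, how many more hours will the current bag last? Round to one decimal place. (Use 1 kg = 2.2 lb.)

Initial rate:
Weight = 159 lb ÷ 2.2 lb/kg = 72.27273 kg
Dose = 11.9 units/kg/hr × 72.27273 kg = 860.0455 units/hr
Concentration = 20000 units ÷ 373 mL = 53.6193 units/mL
Rate = 860.0455 units/hr ÷ 53.6193 units/mL = 16.03985 mL/hr
Volume infused so far = 16.03985 mL/hr × 10.7 hr = 171.6264 mL
Volume remaining = 373 − 171.6264 = 201.3736 mL
New rate:
Dose = 19.4 units/kg/hr × 72.27273 kg = 1402.091 units/hr
Rate = 1402.091 units/hr ÷ 53.6193 units/mL = 26.149 mL/hr
Time remaining = 201.3736 mL ÷ 26.149 mL/hr = 7.701008 hr

7.7 hours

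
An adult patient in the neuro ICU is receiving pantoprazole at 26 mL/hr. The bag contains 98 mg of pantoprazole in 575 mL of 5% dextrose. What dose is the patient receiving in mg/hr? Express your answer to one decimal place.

Concentration = 98 mg ÷ 575 mL = 0.1704348 mg/mL
Drug rate = 26 mL/hr × 0.1704348 mg/mL = 4.431304 mg/hr

4.4 mg/hr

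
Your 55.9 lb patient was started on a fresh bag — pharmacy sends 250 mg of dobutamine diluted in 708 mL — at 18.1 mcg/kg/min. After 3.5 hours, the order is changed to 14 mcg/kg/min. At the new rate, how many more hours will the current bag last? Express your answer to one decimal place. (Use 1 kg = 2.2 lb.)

7.2 hours

Initial rate:
Weight = 55.9 lb ÷ 2.2 lb/kg = 25.40909 kg
Dose = 18.1 mcg/kg/min × 25.40909 kg = 459.9045 mcg/min
459.9045 mcg/min × 60 min/hr = 27594.27 mcg/hr
Concentration = 250 mg ÷ 708 mL = 0.3531073 mg/mL = 353.1073 mcg/mL
Rate = 27594.27 mcg/hr ÷ 353.1073 mcg/mL = 78.14698 mL/hr
Volume infused so far = 78.14698 mL/hr × 3.5 hr = 273.5144 mL
Volume remaining = 708 − 273.5144 = 434.4856 mL
New rate:
Dose = 14 mcg/kg/min × 25.40909 kg = 355.7273 mcg/min
355.7273 mcg/min × 60 min/hr = 21343.64 mcg/hr
Rate = 21343.64 mcg/hr ÷ 353.1073 mcg/mL = 60.44518 mL/hr
Time remaining = 434.4856 mL ÷ 60.44518 mL/hr = 7.188093 hr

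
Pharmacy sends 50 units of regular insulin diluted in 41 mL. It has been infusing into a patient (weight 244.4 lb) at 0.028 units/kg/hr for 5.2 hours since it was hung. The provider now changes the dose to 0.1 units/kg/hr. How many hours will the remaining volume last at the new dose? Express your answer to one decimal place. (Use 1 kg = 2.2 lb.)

Initial rate:
Weight = 244.4 lb ÷ 2.2 lb/kg = 111.0909 kg
Dose = 0.028 units/kg/hr × 111.0909 kg = 3.110545 units/hr
Concentration = 50 units ÷ 41 mL = 1.219512 units/mL
Rate = 3.110545 units/hr ÷ 1.219512 units/mL = 2.550647 mL/hr
Volume infused so far = 2.550647 mL/hr × 5.2 hr = 13.26337 mL
Volume remaining = 41 − 13.26337 = 27.73663 mL
New rate:
Dose = 0.1 units/kg/hr × 111.0909 kg = 11.10909 units/hr
Rate = 11.10909 units/hr ÷ 1.219512 units/mL = 9.109455 mL/hr
Time remaining = 27.73663 mL ÷ 9.109455 mL/hr = 3.044818 hr

3.0 hours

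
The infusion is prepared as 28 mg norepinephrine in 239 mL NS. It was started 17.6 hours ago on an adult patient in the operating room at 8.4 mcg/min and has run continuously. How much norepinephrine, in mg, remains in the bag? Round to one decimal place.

8.4 mcg/min × 60 min/hr = 504 mcg/hr
Concentration = 28 mg ÷ 239 mL = 0.1171548 mg/mL = 117.1548 mcg/mL
Rate = 504 mcg/hr ÷ 117.1548 mcg/mL = 4.302 mL/hr
Volume infused = 4.302 mL/hr × 17.6 hr = 75.7152 mL
Volume remaining = 239 − 75.7152 = 163.2848 mL
Drug remaining = 163.2848 mL × 117.1548 mcg/mL = 19129.6 mcg = 19.1296 mg

19.1 mg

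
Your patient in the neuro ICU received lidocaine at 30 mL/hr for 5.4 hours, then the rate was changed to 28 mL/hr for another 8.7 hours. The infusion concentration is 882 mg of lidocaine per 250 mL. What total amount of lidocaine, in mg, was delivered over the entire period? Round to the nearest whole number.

Concentration = 882 mg ÷ 250 mL = 3.528 mg/mL
Stage 1: 30 mL/hr × 5.4 hr = 162 mL → 162 mL × 3.528 mg/mL = 571.536 mg
Stage 2: 28 mL/hr × 8.7 hr = 243.6 mL → 243.6 mL × 3.528 mg/mL = 859.4208 mg
Total = 571.536 + 859.4208 = 1430.957 mg

1431 mg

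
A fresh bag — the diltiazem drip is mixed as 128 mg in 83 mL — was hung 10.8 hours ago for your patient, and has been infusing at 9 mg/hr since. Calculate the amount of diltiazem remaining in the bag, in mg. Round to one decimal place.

Concentration = 128 mg ÷ 83 mL = 1.542169 mg/mL
Rate = 9 mg/hr ÷ 1.542169 mg/mL = 5.835938 mL/hr
Volume infused = 5.835938 mL/hr × 10.8 hr = 63.02813 mL
Volume remaining = 83 − 63.02813 = 19.97187 mL
Drug remaining = 19.97187 mL × 1.542169 mg/mL = 30.8 mg

30.8 mg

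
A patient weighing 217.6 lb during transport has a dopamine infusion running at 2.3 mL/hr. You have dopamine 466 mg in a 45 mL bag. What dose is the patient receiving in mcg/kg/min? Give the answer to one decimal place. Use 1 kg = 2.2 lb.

Weight = 217.6 lb ÷ 2.2 lb/kg = 98.90909 kg
Concentration = 466 mg ÷ 45 mL = 10.35556 mg/mL = 10355.56 mcg/mL
Drug rate = 2.3 mL/hr × 10355.56 mcg/mL = 23817.78 mcg/hr
23817.78 mcg/hr ÷ 60 min/hr = 396.963 mcg/min
396.963 mcg/min ÷ 98.90909 kg = 4.013412 mcg/kg/min

4.0 mcg/kg/min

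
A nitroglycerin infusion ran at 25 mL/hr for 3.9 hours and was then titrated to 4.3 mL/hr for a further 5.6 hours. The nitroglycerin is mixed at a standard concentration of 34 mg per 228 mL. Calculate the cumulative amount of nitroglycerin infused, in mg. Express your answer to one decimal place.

18.1 mg

Concentration = 34 mg ÷ 228 mL = 0.1491228 mg/mL
Stage 1: 25 mL/hr × 3.9 hr = 97.5 mL → 97.5 mL × 0.1491228 mg/mL = 14.53947 mg
Stage 2: 4.3 mL/hr × 5.6 hr = 24.08 mL → 24.08 mL × 0.1491228 mg/mL = 3.590877 mg
Total = 14.53947 + 3.590877 = 18.13035 mg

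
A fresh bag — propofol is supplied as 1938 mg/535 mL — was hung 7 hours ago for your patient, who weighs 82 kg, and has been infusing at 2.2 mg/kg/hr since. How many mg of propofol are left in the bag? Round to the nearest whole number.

Dose = 2.2 mg/kg/hr × 82 kg = 180.4 mg/hr
Concentration = 1938 mg ÷ 535 mL = 3.62243 mg/mL
Rate = 180.4 mg/hr ÷ 3.62243 mg/mL = 49.80083 mL/hr
Volume infused = 49.80083 mL/hr × 7 hr = 348.6058 mL
Volume remaining = 535 − 348.6058 = 186.3942 mL
Drug remaining = 186.3942 mL × 3.62243 mg/mL = 675.2 mg

675 mg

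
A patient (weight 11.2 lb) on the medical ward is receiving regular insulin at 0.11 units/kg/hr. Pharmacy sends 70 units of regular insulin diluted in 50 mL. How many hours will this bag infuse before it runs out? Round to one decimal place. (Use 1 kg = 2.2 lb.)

125.0 hours

Weight = 11.2 lb ÷ 2.2 lb/kg = 5.090909 kg
Dose = 0.11 units/kg/hr × 5.090909 kg = 0.56 units/hr
Concentration = 70 units ÷ 50 mL = 1.4 units/mL
Rate = 0.56 units/hr ÷ 1.4 units/mL = 0.4 mL/hr
Duration = 50 mL ÷ 0.4 mL/hr = 125 hr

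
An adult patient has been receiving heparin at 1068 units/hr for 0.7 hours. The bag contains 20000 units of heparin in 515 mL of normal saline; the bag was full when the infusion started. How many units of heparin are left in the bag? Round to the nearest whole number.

19252 units

Concentration = 20000 units ÷ 515 mL = 38.83495 units/mL
Rate = 1068 units/hr ÷ 38.83495 units/mL = 27.501 mL/hr
Volume infused = 27.501 mL/hr × 0.7 hr = 19.2507 mL
Volume remaining = 515 − 19.2507 = 495.7493 mL
Drug remaining = 495.7493 mL × 38.83495 units/mL = 19252.4 units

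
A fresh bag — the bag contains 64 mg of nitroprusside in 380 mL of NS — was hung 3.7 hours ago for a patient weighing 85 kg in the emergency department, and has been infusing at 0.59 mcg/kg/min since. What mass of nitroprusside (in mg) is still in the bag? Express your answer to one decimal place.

Dose = 0.59 mcg/kg/min × 85 kg = 50.15 mcg/min
50.15 mcg/min × 60 min/hr = 3009 mcg/hr
Concentration = 64 mg ÷ 380 mL = 0.1684211 mg/mL = 168.4211 mcg/mL
Rate = 3009 mcg/hr ÷ 168.4211 mcg/mL = 17.86594 mL/hr
Volume infused = 17.86594 mL/hr × 3.7 hr = 66.10397 mL
Volume remaining = 380 − 66.10397 = 313.896 mL
Drug remaining = 313.896 mL × 168.4211 mcg/mL = 52866.7 mcg = 52.8667 mg

52.9 mg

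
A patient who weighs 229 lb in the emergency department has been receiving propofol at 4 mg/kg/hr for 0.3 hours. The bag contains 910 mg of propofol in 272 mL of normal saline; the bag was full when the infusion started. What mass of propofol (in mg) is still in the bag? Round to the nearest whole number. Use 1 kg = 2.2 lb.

Weight = 229 lb ÷ 2.2 lb/kg = 104.0909 kg
Dose = 4 mg/kg/hr × 104.0909 kg = 416.3636 mg/hr
Concentration = 910 mg ÷ 272 mL = 3.345588 mg/mL
Rate = 416.3636 mg/hr ÷ 3.345588 mg/mL = 124.4515 mL/hr
Volume infused = 124.4515 mL/hr × 0.3 hr = 37.33546 mL
Volume remaining = 272 − 37.33546 = 234.6645 mL
Drug remaining = 234.6645 mL × 3.345588 mg/mL = 785.0909 mg

785 mg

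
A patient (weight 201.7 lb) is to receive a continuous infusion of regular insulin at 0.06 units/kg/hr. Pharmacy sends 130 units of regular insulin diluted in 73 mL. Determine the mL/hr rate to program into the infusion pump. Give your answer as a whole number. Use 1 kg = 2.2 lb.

3 mL/hr

Weight = 201.7 lb ÷ 2.2 lb/kg = 91.68182 kg
Dose = 0.06 units/kg/hr × 91.68182 kg = 5.500909 units/hr
Concentration = 130 units ÷ 73 mL = 1.780822 units/mL
Rate = 5.500909 units/hr ÷ 1.780822 units/mL = 3.088972 mL/hr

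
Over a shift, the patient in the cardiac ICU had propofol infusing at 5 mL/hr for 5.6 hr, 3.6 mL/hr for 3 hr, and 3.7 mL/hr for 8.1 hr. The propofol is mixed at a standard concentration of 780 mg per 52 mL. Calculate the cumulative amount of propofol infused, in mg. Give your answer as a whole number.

Concentration = 780 mg ÷ 52 mL = 15 mg/mL
Stage 1: 5 mL/hr × 5.6 hr = 28 mL → 28 mL × 15 mg/mL = 420 mg
Stage 2: 3.6 mL/hr × 3 hr = 10.8 mL → 10.8 mL × 15 mg/mL = 162 mg
Stage 3: 3.7 mL/hr × 8.1 hr = 29.97 mL → 29.97 mL × 15 mg/mL = 449.55 mg
Total = 420 + 162 + 449.55 = 1031.55 mg

1032 mg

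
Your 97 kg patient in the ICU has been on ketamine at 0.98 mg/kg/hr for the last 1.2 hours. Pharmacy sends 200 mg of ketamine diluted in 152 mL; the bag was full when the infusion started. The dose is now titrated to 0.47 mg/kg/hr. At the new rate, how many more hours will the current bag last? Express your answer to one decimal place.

1.9 hours

Initial rate:
Dose = 0.98 mg/kg/hr × 97 kg = 95.06 mg/hr
Concentration = 200 mg ÷ 152 mL = 1.315789 mg/mL
Rate = 95.06 mg/hr ÷ 1.315789 mg/mL = 72.2456 mL/hr
Volume infused so far = 72.2456 mL/hr × 1.2 hr = 86.69472 mL
Volume remaining = 152 − 86.69472 = 65.30528 mL
New rate:
Dose = 0.47 mg/kg/hr × 97 kg = 45.59 mg/hr
Rate = 45.59 mg/hr ÷ 1.315789 mg/mL = 34.6484 mL/hr
Time remaining = 65.30528 mL ÷ 34.6484 mL/hr = 1.884799 hr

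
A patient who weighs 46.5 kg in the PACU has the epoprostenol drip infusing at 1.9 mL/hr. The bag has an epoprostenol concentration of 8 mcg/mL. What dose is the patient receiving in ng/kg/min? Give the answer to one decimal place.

Concentration = 8 mcg/mL = 8000 ng/mL
Drug rate = 1.9 mL/hr × 8000 ng/mL = 15200 ng/hr
15200 ng/hr ÷ 60 min/hr = 253.3333 ng/min
253.3333 ng/min ÷ 46.5 kg = 5.448029 ng/kg/min

5.4 ng/kg/min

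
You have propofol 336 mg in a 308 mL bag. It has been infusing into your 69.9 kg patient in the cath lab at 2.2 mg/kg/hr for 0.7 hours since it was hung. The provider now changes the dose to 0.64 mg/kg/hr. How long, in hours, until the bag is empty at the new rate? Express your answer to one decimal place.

Initial rate:
Dose = 2.2 mg/kg/hr × 69.9 kg = 153.78 mg/hr
Concentration = 336 mg ÷ 308 mL = 1.090909 mg/mL
Rate = 153.78 mg/hr ÷ 1.090909 mg/mL = 140.965 mL/hr
Volume infused so far = 140.965 mL/hr × 0.7 hr = 98.6755 mL
Volume remaining = 308 − 98.6755 = 209.3245 mL
New rate:
Dose = 0.64 mg/kg/hr × 69.9 kg = 44.736 mg/hr
Rate = 44.736 mg/hr ÷ 1.090909 mg/mL = 41.008 mL/hr
Time remaining = 209.3245 mL ÷ 41.008 mL/hr = 5.10448 hr

5.1 hours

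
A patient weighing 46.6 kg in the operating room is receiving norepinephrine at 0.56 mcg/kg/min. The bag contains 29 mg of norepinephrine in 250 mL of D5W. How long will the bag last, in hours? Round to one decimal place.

18.5 hours

Dose = 0.56 mcg/kg/min × 46.6 kg = 26.096 mcg/min
26.096 mcg/min × 60 min/hr = 1565.76 mcg/hr
Concentration = 29 mg ÷ 250 mL = 0.116 mg/mL = 116 mcg/mL
Rate = 1565.76 mcg/hr ÷ 116 mcg/mL = 13.49793 mL/hr
Duration = 250 mL ÷ 13.49793 mL/hr = 18.52136 hr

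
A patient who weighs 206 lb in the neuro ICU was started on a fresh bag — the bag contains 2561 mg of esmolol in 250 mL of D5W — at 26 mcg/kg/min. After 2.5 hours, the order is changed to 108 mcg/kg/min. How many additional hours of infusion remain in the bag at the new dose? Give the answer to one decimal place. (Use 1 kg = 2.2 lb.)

Initial rate:
Weight = 206 lb ÷ 2.2 lb/kg = 93.63636 kg
Dose = 26 mcg/kg/min × 93.63636 kg = 2434.545 mcg/min
2434.545 mcg/min × 60 min/hr = 146072.7 mcg/hr
Concentration = 2561 mg ÷ 250 mL = 10.244 mg/mL = 10244 mcg/mL
Rate = 146072.7 mcg/hr ÷ 10244 mcg/mL = 14.25934 mL/hr
Volume infused so far = 14.25934 mL/hr × 2.5 hr = 35.64836 mL
Volume remaining = 250 − 35.64836 = 214.3516 mL
New rate:
Dose = 108 mcg/kg/min × 93.63636 kg = 10112.73 mcg/min
10112.73 mcg/min × 60 min/hr = 606763.6 mcg/hr
Rate = 606763.6 mcg/hr ÷ 10244 mcg/mL = 59.23112 mL/hr
Time remaining = 214.3516 mL ÷ 59.23112 mL/hr = 3.618902 hr

3.6 hours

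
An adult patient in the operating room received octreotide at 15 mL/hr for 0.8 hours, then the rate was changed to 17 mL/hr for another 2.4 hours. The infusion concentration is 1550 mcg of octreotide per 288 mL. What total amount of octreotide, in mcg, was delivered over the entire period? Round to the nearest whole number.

284 mcg

Concentration = 1550 mcg ÷ 288 mL = 5.381944 mcg/mL
Stage 1: 15 mL/hr × 0.8 hr = 12 mL → 12 mL × 5.381944 mcg/mL = 64.58333 mcg
Stage 2: 17 mL/hr × 2.4 hr = 40.8 mL → 40.8 mL × 5.381944 mcg/mL = 219.5833 mcg
Total = 64.58333 + 219.5833 = 284.1667 mcg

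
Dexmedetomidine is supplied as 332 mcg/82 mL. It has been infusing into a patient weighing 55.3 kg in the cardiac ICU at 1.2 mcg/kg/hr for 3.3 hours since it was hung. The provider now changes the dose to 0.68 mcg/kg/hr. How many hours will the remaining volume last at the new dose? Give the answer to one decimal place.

3.0 hours

Initial rate:
Dose = 1.2 mcg/kg/hr × 55.3 kg = 66.36 mcg/hr
Concentration = 332 mcg ÷ 82 mL = 4.04878 mcg/mL
Rate = 66.36 mcg/hr ÷ 4.04878 mcg/mL = 16.39012 mL/hr
Volume infused so far = 16.39012 mL/hr × 3.3 hr = 54.0874 mL
Volume remaining = 82 − 54.0874 = 27.9126 mL
New rate:
Dose = 0.68 mcg/kg/hr × 55.3 kg = 37.604 mcg/hr
Rate = 37.604 mcg/hr ÷ 4.04878 mcg/mL = 9.287735 mL/hr
Time remaining = 27.9126 mL ÷ 9.287735 mL/hr = 3.005319 hr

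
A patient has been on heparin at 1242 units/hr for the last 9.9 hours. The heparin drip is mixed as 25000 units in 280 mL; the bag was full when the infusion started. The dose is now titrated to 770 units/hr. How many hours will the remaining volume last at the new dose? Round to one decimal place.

Initial rate:
Concentration = 25000 units ÷ 280 mL = 89.28571 units/mL
Rate = 1242 units/hr ÷ 89.28571 units/mL = 13.9104 mL/hr
Volume infused so far = 13.9104 mL/hr × 9.9 hr = 137.713 mL
Volume remaining = 280 − 137.713 = 142.287 mL
New rate:
Rate = 770 units/hr ÷ 89.28571 units/mL = 8.624 mL/hr
Time remaining = 142.287 mL ÷ 8.624 mL/hr = 16.49896 hr

16.5 hours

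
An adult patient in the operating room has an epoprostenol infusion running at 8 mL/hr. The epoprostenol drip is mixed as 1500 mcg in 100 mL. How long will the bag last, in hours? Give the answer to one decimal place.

12.5 hours

Duration = 100 mL ÷ 8 mL/hr = 12.5 hr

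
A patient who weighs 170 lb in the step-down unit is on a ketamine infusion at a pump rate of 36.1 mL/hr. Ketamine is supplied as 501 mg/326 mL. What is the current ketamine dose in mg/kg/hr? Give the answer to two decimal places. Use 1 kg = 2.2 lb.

Weight = 170 lb ÷ 2.2 lb/kg = 77.27273 kg
Concentration = 501 mg ÷ 326 mL = 1.53681 mg/mL
Drug rate = 36.1 mL/hr × 1.53681 mg/mL = 55.47883 mg/hr
55.47883 mg/hr ÷ 77.27273 kg = 0.7179614 mg/kg/hr

0.72 mg/kg/hr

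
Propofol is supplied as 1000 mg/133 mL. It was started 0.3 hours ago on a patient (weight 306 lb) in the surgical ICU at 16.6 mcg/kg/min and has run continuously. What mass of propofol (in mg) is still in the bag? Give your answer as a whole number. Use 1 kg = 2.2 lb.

Weight = 306 lb ÷ 2.2 lb/kg = 139.0909 kg
Dose = 16.6 mcg/kg/min × 139.0909 kg = 2308.909 mcg/min
2308.909 mcg/min × 60 min/hr = 138534.5 mcg/hr
Concentration = 1000 mg ÷ 133 mL = 7.518797 mg/mL = 7518.797 mcg/mL
Rate = 138534.5 mcg/hr ÷ 7518.797 mcg/mL = 18.42509 mL/hr
Volume infused = 18.42509 mL/hr × 0.3 hr = 5.527528 mL
Volume remaining = 133 − 5.527528 = 127.4725 mL
Drug remaining = 127.4725 mL × 7518.797 mcg/mL = 958439.6 mcg = 958.4396 mg

958 mg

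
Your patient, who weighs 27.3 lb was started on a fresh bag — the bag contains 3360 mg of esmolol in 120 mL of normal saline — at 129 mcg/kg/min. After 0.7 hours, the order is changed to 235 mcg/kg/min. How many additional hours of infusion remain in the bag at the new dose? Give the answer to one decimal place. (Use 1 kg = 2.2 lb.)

Initial rate:
Weight = 27.3 lb ÷ 2.2 lb/kg = 12.40909 kg
Dose = 129 mcg/kg/min × 12.40909 kg = 1600.773 mcg/min
1600.773 mcg/min × 60 min/hr = 96046.36 mcg/hr
Concentration = 3360 mg ÷ 120 mL = 28 mg/mL = 28000 mcg/mL
Rate = 96046.36 mcg/hr ÷ 28000 mcg/mL = 3.430227 mL/hr
Volume infused so far = 3.430227 mL/hr × 0.7 hr = 2.401159 mL
Volume remaining = 120 − 2.401159 = 117.5988 mL
New rate:
Dose = 235 mcg/kg/min × 12.40909 kg = 2916.136 mcg/min
2916.136 mcg/min × 60 min/hr = 174968.2 mcg/hr
Rate = 174968.2 mcg/hr ÷ 28000 mcg/mL = 6.248864 mL/hr
Time remaining = 117.5988 mL ÷ 6.248864 mL/hr = 18.81924 hr

18.8 hours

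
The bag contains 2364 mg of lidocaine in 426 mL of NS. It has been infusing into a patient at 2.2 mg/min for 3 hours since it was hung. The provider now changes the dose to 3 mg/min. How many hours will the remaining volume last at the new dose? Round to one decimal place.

Initial rate:
2.2 mg/min × 60 min/hr = 132 mg/hr
Concentration = 2364 mg ÷ 426 mL = 5.549296 mg/mL
Rate = 132 mg/hr ÷ 5.549296 mg/mL = 23.7868 mL/hr
Volume infused so far = 23.7868 mL/hr × 3 hr = 71.36041 mL
Volume remaining = 426 − 71.36041 = 354.6396 mL
New rate:
3 mg/min × 60 min/hr = 180 mg/hr
Rate = 180 mg/hr ÷ 5.549296 mg/mL = 32.43655 mL/hr
Time remaining = 354.6396 mL ÷ 32.43655 mL/hr = 10.93333 hr

10.9 hours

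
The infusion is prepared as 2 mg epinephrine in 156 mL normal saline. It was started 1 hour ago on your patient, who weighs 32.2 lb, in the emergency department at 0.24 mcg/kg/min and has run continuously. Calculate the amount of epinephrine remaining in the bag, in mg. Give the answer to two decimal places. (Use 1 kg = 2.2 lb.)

1.79 mg

Weight = 32.2 lb ÷ 2.2 lb/kg = 14.63636 kg
Dose = 0.24 mcg/kg/min × 14.63636 kg = 3.512727 mcg/min
3.512727 mcg/min × 60 min/hr = 210.7636 mcg/hr
Concentration = 2 mg ÷ 156 mL = 0.01282051 mg/mL = 12.82051 mcg/mL
Rate = 210.7636 mcg/hr ÷ 12.82051 mcg/mL = 16.43956 mL/hr
Volume infused = 16.43956 mL/hr × 1 hr = 16.43956 mL
Volume remaining = 156 − 16.43956 = 139.5604 mL
Drug remaining = 139.5604 mL × 12.82051 mcg/mL = 1789.236 mcg = 1.789236 mg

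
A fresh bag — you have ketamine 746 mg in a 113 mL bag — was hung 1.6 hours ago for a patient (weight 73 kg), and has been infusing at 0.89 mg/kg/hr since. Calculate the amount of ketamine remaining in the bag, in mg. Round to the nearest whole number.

Dose = 0.89 mg/kg/hr × 73 kg = 64.97 mg/hr
Concentration = 746 mg ÷ 113 mL = 6.60177 mg/mL
Rate = 64.97 mg/hr ÷ 6.60177 mg/mL = 9.8413 mL/hr
Volume infused = 9.8413 mL/hr × 1.6 hr = 15.74608 mL
Volume remaining = 113 − 15.74608 = 97.25392 mL
Drug remaining = 97.25392 mL × 6.60177 mg/mL = 642.048 mg

642 mg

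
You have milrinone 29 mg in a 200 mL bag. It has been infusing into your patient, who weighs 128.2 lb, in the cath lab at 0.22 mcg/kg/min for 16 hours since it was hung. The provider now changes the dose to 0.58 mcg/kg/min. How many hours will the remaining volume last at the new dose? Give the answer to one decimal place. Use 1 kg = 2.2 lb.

8.2 hours

Initial rate:
Weight = 128.2 lb ÷ 2.2 lb/kg = 58.27273 kg
Dose = 0.22 mcg/kg/min × 58.27273 kg = 12.82 mcg/min
12.82 mcg/min × 60 min/hr = 769.2 mcg/hr
Concentration = 29 mg ÷ 200 mL = 0.145 mg/mL = 145 mcg/mL
Rate = 769.2 mcg/hr ÷ 145 mcg/mL = 5.304828 mL/hr
Volume infused so far = 5.304828 mL/hr × 16 hr = 84.87724 mL
Volume remaining = 200 − 84.87724 = 115.1228 mL
New rate:
Dose = 0.58 mcg/kg/min × 58.27273 kg = 33.79818 mcg/min
33.79818 mcg/min × 60 min/hr = 2027.891 mcg/hr
Rate = 2027.891 mcg/hr ÷ 145 mcg/mL = 13.98545 mL/hr
Time remaining = 115.1228 mL ÷ 13.98545 mL/hr = 8.231607 hr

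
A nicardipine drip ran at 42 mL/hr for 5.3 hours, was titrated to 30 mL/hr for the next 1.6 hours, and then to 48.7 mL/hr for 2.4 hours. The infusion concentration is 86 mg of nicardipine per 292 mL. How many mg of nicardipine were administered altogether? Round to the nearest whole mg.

Concentration = 86 mg ÷ 292 mL = 0.2945205 mg/mL
Stage 1: 42 mL/hr × 5.3 hr = 222.6 mL → 222.6 mL × 0.2945205 mg/mL = 65.56027 mg
Stage 2: 30 mL/hr × 1.6 hr = 48 mL → 48 mL × 0.2945205 mg/mL = 14.13699 mg
Stage 3: 48.7 mL/hr × 2.4 hr = 116.88 mL → 116.88 mL × 0.2945205 mg/mL = 34.42356 mg
Total = 65.56027 + 14.13699 + 34.42356 = 114.1208 mg

114 mg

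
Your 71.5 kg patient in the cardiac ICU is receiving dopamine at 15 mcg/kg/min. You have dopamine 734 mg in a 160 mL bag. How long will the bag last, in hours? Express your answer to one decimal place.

Dose = 15 mcg/kg/min × 71.5 kg = 1072.5 mcg/min
1072.5 mcg/min × 60 min/hr = 64350 mcg/hr
Concentration = 734 mg ÷ 160 mL = 4.5875 mg/mL = 4587.5 mcg/mL
Rate = 64350 mcg/hr ÷ 4587.5 mcg/mL = 14.02725 mL/hr
Duration = 160 mL ÷ 14.02725 mL/hr = 11.40637 hr

11.4 hours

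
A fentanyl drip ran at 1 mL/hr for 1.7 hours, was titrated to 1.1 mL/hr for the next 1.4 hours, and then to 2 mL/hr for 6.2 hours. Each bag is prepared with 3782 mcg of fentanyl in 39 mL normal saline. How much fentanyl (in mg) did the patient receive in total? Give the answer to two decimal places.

1.52 mg

Concentration = 3782 mcg ÷ 39 mL = 96.97436 mcg/mL
Stage 1: 1 mL/hr × 1.7 hr = 1.7 mL → 1.7 mL × 96.97436 mcg/mL = 164.8564 mcg
Stage 2: 1.1 mL/hr × 1.4 hr = 1.54 mL → 1.54 mL × 96.97436 mcg/mL = 149.3405 mcg
Stage 3: 2 mL/hr × 6.2 hr = 12.4 mL → 12.4 mL × 96.97436 mcg/mL = 1202.482 mcg
Total = 164.8564 + 149.3405 + 1202.482 = 1516.679 mcg = 1.516679 mg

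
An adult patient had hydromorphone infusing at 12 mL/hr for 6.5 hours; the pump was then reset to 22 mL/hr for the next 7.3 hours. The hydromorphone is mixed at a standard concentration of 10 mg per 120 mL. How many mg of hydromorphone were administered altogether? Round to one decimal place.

19.9 mg

Concentration = 10 mg ÷ 120 mL = 0.08333333 mg/mL
Stage 1: 12 mL/hr × 6.5 hr = 78 mL → 78 mL × 0.08333333 mg/mL = 6.5 mg
Stage 2: 22 mL/hr × 7.3 hr = 160.6 mL → 160.6 mL × 0.08333333 mg/mL = 13.38333 mg
Total = 6.5 + 13.38333 = 19.88333 mg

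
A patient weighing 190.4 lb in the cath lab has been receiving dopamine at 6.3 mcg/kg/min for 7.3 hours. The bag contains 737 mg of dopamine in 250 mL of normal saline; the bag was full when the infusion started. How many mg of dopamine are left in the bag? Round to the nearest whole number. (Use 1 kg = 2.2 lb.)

Weight = 190.4 lb ÷ 2.2 lb/kg = 86.54545 kg
Dose = 6.3 mcg/kg/min × 86.54545 kg = 545.2364 mcg/min
545.2364 mcg/min × 60 min/hr = 32714.18 mcg/hr
Concentration = 737 mg ÷ 250 mL = 2.948 mg/mL = 2948 mcg/mL
Rate = 32714.18 mcg/hr ÷ 2948 mcg/mL = 11.09708 mL/hr
Volume infused = 11.09708 mL/hr × 7.3 hr = 81.00866 mL
Volume remaining = 250 − 81.00866 = 168.9913 mL
Drug remaining = 168.9913 mL × 2948 mcg/mL = 498186.5 mcg = 498.1865 mg

498 mg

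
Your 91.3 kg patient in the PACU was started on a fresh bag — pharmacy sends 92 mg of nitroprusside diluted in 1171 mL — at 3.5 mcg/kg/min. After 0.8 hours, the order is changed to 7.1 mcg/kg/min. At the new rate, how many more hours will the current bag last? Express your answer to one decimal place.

2.0 hours

Initial rate:
Dose = 3.5 mcg/kg/min × 91.3 kg = 319.55 mcg/min
319.55 mcg/min × 60 min/hr = 19173 mcg/hr
Concentration = 92 mg ÷ 1171 mL = 0.07856533 mg/mL = 78.56533 mcg/mL
Rate = 19173 mcg/hr ÷ 78.56533 mcg/mL = 244.0389 mL/hr
Volume infused so far = 244.0389 mL/hr × 0.8 hr = 195.2312 mL
Volume remaining = 1171 − 195.2312 = 975.7688 mL
New rate:
Dose = 7.1 mcg/kg/min × 91.3 kg = 648.23 mcg/min
648.23 mcg/min × 60 min/hr = 38893.8 mcg/hr
Rate = 38893.8 mcg/hr ÷ 78.56533 mcg/mL = 495.0504 mL/hr
Time remaining = 975.7688 mL ÷ 495.0504 mL/hr = 1.971049 hr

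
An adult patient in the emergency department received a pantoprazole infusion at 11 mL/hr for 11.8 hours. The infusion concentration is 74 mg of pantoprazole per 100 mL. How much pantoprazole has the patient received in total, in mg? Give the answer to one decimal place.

Concentration = 74 mg ÷ 100 mL = 0.74 mg/mL
Drug rate = 11 mL/hr × 0.74 mg/mL = 8.14 mg/hr
Total = 8.14 mg/hr × 11.8 hr = 96.052 mg

96.1 mg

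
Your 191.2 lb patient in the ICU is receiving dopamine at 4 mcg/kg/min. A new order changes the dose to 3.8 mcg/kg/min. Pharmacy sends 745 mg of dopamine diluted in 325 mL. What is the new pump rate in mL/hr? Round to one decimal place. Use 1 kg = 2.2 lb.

8.6 mL/hr

Weight = 191.2 lb ÷ 2.2 lb/kg = 86.90909 kg
Dose = 3.8 mcg/kg/min × 86.90909 kg = 330.2545 mcg/min
330.2545 mcg/min × 60 min/hr = 19815.27 mcg/hr
Concentration = 745 mg ÷ 325 mL = 2.292308 mg/mL = 2292.308 mcg/mL
Rate = 19815.27 mcg/hr ÷ 2292.308 mcg/mL = 8.644246 mL/hr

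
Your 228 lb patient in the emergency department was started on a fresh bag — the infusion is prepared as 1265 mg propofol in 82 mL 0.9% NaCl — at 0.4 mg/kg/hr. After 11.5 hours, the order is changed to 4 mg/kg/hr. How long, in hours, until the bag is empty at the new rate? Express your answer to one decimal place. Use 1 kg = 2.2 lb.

1.9 hours

Initial rate:
Weight = 228 lb ÷ 2.2 lb/kg = 103.6364 kg
Dose = 0.4 mg/kg/hr × 103.6364 kg = 41.45455 mg/hr
Concentration = 1265 mg ÷ 82 mL = 15.42683 mg/mL
Rate = 41.45455 mg/hr ÷ 15.42683 mg/mL = 2.687172 mL/hr
Volume infused so far = 2.687172 mL/hr × 11.5 hr = 30.90248 mL
Volume remaining = 82 − 30.90248 = 51.09752 mL
New rate:
Dose = 4 mg/kg/hr × 103.6364 kg = 414.5455 mg/hr
Rate = 414.5455 mg/hr ÷ 15.42683 mg/mL = 26.87172 mL/hr
Time remaining = 51.09752 mL ÷ 26.87172 mL/hr = 1.901535 hr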